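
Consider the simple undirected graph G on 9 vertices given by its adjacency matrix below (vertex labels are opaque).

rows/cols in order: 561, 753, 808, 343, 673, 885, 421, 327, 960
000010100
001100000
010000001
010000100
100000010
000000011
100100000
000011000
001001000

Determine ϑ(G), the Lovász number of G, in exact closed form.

N(673) = {561, 327}, |N(673)| = 2.
N(960) = {808, 885}, |N(960)| = 2.
Vertex 561 has 2 neighbors: 673, 421.
N(343) = {753, 421}, |N(343)| = 2.
Every vertex has degree 2 (N=9); the odd cycle C_{9}.
The 5 distinct eigenvalues: [2.0, 1.532089, 0.347296, -1.0, -1.879385].
ϑ = −N·λ_min/(λ_max−λ_min) = −9·(-2*cos(pi/9))/(2−(-2*cos(pi/9))) = 9*cos(pi/9)/(cos(pi/9) + 1).
= 4.36009… (decimal).
4 ≤ 9*cos(pi/9)/(cos(pi/9) + 1) ≤ 5: both strict.

9*cos(pi/9)/(cos(pi/9) + 1)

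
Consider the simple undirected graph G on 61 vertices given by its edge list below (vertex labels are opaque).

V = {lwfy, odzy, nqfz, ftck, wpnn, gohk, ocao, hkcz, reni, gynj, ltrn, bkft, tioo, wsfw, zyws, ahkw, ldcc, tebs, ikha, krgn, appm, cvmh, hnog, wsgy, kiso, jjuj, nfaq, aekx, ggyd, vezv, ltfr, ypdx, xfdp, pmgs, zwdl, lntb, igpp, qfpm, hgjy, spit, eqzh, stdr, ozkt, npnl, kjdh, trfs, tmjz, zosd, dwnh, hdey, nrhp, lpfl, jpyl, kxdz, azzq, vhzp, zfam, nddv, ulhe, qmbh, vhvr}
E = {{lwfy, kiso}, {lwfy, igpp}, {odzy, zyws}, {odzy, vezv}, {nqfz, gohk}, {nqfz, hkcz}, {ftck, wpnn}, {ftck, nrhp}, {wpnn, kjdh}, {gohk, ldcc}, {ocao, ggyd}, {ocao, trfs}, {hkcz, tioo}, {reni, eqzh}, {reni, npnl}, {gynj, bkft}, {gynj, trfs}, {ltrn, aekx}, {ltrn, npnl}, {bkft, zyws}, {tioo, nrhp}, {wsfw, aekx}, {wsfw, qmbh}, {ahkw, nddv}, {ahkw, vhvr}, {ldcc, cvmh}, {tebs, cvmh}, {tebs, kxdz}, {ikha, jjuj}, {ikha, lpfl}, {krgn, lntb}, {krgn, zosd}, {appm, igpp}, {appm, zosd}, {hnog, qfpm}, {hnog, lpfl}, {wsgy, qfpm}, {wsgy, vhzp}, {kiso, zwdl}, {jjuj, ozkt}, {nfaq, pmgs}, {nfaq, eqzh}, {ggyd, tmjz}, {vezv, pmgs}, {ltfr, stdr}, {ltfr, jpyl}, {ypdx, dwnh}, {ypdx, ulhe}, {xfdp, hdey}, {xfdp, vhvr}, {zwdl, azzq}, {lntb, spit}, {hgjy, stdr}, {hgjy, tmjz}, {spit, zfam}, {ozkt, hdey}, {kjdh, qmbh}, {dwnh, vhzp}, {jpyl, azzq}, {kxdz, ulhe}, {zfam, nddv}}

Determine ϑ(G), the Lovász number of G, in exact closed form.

N(wpnn) = {ftck, kjdh}, |N(wpnn)| = 2.
N(kiso) = {lwfy, zwdl}, |N(kiso)| = 2.
Vertex xfdp has 2 neighbors: hdey, vhvr.
N(kjdh) = {wpnn, qmbh}, |N(kjdh)| = 2.
61-vertex 2-regular graph: this is C_{61}, the 61-cycle.
A has 31 distinct eigenvalues ≈ [2.0, 1.989, 1.958, 1.905, 1.833, 1.741, 1.63, 1.502, 1.359, 1.2, 1.03, 0.848, 0.657, 0.459, 0.257, 0.051, -0.154, -0.359, -0.559, -0.753, -0.94, -1.116, -1.281, -1.432, -1.568, -1.688, -1.789, -1.871, -1.934, -1.976, -1.997].
ϑ = −N·λ_min/(λ_max−λ_min) = −61·(-2*cos(pi/61))/(2−(-2*cos(pi/61))) = 61*cos(pi/61)/(cos(pi/61) + 1).
≈ 30.47976646 (to 8 d.p.).
Sandwich: α(G)=30 ≤ ϑ(G)=61*cos(pi/61)/(cos(pi/61) + 1) ≤ χ(Ḡ)=31 (both strict).

61*cos(pi/61)/(cos(pi/61) + 1)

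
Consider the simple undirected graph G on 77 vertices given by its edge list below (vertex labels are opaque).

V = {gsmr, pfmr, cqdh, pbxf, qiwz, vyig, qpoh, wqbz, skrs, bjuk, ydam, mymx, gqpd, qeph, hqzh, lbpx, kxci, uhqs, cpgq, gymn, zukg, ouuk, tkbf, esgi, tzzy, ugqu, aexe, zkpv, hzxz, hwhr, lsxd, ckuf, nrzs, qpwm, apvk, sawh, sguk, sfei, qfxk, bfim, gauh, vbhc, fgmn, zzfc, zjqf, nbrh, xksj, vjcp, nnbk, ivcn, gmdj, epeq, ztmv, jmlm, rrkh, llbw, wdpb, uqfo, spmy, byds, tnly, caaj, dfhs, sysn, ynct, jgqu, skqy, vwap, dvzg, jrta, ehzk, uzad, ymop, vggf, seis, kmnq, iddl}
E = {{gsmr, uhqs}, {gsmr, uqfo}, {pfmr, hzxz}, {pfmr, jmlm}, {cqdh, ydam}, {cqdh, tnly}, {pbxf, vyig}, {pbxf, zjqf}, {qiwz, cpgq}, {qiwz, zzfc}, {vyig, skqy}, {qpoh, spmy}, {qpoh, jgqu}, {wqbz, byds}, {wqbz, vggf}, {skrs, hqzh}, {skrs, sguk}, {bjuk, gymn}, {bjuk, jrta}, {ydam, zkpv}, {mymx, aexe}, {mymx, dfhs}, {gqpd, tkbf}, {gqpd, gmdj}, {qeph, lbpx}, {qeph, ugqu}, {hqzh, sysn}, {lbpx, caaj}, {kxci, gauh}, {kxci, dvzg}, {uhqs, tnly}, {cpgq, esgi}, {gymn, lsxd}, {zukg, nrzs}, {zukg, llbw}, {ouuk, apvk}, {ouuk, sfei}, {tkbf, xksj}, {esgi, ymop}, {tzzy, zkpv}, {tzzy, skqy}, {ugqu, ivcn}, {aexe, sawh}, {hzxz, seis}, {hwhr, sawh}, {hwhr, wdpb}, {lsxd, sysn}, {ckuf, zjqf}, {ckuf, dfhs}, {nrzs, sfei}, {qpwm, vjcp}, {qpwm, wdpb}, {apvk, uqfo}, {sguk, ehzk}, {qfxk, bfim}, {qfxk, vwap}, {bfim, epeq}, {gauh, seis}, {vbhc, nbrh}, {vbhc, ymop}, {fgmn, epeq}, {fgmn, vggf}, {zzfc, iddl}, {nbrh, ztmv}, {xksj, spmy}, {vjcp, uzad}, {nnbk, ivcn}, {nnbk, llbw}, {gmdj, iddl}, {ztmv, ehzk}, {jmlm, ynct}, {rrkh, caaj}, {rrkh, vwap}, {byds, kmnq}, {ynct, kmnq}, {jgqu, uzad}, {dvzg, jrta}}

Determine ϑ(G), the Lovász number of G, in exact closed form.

N(gymn) = {bjuk, lsxd}, |N(gymn)| = 2.
Vertex gqpd has 2 neighbors: tkbf, gmdj.
Vertex ynct has 2 neighbors: jmlm, kmnq.
N(aexe) = {mymx, sawh}, |N(aexe)| = 2.
77-vertex 2-regular graph: connected 2-regular on 77 ⇒ C_{77}.
A has 39 distinct eigenvalues ≈ [2.0, 1.993, 1.973, 1.94, 1.894, 1.836, 1.765, 1.683, 1.589, 1.484, 1.37, 1.247, 1.115, 0.976, 0.831, 0.68, 0.524, 0.365, 0.204, 0.041, -0.122, -0.285, -0.445, -0.602, -0.756, -0.904, -1.047, -1.182, -1.31, -1.429, -1.538, -1.637, -1.725, -1.802, -1.867, -1.919, -1.959, -1.985, -1.998].
Lovász (edge-transitive): ϑ = −77·(-2*cos(pi/77))/((2)−(-2*cos(pi/77))) = 77*cos(pi/77)/(cos(pi/77) + 1).
= 38.48397… (decimal).
Check 38 ≤ 77*cos(pi/77)/(cos(pi/77) + 1) ≤ 39: both strict.

77*cos(pi/77)/(cos(pi/77) + 1)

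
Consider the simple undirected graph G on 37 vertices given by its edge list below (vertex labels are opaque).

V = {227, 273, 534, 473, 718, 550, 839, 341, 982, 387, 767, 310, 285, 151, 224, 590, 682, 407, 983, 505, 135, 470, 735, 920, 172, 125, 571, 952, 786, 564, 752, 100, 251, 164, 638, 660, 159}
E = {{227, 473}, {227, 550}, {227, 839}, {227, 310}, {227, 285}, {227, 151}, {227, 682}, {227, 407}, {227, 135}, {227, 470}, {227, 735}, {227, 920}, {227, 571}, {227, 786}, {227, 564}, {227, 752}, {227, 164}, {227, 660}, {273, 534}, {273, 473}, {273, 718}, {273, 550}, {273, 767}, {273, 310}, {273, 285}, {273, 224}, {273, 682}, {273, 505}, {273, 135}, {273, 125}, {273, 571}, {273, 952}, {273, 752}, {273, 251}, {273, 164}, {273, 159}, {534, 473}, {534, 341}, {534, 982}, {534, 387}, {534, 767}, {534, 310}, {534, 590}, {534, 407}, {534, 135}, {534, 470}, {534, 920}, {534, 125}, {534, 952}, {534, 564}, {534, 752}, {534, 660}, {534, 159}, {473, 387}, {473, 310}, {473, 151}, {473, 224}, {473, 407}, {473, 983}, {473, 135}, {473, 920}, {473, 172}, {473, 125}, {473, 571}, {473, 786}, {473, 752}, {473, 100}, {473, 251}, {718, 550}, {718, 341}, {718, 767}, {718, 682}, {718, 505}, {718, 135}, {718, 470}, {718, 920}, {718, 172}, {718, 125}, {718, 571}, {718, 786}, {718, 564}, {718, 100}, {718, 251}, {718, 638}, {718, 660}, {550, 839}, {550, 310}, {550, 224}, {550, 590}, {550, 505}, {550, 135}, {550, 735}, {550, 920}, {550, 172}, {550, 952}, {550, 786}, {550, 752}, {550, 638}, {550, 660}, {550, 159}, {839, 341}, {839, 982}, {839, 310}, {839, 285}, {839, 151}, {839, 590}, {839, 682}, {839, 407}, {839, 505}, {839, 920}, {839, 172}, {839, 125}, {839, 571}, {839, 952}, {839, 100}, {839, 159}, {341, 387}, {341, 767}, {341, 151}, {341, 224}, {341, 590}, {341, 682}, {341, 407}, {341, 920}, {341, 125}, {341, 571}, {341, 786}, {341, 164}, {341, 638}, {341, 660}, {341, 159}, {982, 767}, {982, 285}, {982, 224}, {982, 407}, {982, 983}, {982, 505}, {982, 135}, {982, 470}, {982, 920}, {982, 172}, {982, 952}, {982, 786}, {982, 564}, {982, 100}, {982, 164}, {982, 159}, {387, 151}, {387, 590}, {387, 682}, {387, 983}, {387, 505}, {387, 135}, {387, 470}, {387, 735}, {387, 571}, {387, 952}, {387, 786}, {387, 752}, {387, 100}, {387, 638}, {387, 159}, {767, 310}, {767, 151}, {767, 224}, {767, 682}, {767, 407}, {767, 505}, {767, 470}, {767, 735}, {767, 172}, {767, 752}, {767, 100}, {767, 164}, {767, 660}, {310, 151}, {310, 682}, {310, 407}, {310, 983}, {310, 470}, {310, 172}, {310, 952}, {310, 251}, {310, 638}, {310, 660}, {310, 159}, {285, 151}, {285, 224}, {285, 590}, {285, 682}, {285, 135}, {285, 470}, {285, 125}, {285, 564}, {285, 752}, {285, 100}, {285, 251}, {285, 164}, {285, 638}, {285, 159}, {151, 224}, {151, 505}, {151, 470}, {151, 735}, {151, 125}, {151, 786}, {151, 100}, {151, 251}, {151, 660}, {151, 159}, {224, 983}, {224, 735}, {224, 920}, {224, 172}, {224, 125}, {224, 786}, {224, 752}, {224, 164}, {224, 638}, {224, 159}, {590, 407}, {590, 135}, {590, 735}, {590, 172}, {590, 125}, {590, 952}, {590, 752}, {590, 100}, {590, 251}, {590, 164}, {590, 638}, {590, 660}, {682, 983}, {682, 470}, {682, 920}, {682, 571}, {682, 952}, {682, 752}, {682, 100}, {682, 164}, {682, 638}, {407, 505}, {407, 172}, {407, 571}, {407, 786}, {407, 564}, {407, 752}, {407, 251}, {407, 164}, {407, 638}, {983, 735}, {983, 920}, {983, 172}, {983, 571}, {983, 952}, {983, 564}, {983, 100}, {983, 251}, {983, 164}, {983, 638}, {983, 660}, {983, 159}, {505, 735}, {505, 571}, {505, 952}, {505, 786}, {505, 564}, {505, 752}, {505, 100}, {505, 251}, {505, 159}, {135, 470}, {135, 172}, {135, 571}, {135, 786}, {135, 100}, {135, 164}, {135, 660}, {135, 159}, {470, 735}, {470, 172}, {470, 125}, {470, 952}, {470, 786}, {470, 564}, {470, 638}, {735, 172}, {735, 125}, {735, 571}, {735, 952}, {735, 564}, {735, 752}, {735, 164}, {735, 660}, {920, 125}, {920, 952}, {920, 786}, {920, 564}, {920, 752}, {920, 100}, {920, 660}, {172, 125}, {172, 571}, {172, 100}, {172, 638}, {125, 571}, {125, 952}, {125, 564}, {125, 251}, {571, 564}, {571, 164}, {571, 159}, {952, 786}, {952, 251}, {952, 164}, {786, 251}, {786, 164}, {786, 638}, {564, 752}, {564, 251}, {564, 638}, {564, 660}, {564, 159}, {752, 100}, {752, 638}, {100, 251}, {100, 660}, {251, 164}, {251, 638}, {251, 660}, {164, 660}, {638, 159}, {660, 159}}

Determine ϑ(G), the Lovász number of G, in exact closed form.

deg(564) = 18; N(564) = {227, 534, 718, 982, 285, 407, 983, 505, 470, 735, 920, 125, 571, 752, 251, 638, 660, 159}.
deg(718) = 18; N(718) = {273, 550, 341, 767, 682, 505, 135, 470, 920, 172, 125, 571, 786, 564, 100, 251, 638, 660}.
Vertex 164 has 18 neighbors: 227, 273, 341, 982, 767, 285, 224, 590, 682, 407, 983, 135, 735, 571, 952, 786, 251, 660.
N(470) = {227, 534, 718, 982, 387, 767, 310, 285, 151, 682, 135, 735, 172, 125, 952, 786, 564, 638}, |N(470)| = 18.
deg(v) = 18 for all v (|V|=37); SR(37,18,8,9) — a Paley graph.
A has 3 distinct eigenvalues ≈ [18.0, 2.54138, -3.54138].
−37·(-sqrt(37)/2 - 1/2) / ((18)−(-sqrt(37)/2 - 1/2)) = sqrt(37) = ϑ(G).
Numerically 6.0827625.

sqrt(37)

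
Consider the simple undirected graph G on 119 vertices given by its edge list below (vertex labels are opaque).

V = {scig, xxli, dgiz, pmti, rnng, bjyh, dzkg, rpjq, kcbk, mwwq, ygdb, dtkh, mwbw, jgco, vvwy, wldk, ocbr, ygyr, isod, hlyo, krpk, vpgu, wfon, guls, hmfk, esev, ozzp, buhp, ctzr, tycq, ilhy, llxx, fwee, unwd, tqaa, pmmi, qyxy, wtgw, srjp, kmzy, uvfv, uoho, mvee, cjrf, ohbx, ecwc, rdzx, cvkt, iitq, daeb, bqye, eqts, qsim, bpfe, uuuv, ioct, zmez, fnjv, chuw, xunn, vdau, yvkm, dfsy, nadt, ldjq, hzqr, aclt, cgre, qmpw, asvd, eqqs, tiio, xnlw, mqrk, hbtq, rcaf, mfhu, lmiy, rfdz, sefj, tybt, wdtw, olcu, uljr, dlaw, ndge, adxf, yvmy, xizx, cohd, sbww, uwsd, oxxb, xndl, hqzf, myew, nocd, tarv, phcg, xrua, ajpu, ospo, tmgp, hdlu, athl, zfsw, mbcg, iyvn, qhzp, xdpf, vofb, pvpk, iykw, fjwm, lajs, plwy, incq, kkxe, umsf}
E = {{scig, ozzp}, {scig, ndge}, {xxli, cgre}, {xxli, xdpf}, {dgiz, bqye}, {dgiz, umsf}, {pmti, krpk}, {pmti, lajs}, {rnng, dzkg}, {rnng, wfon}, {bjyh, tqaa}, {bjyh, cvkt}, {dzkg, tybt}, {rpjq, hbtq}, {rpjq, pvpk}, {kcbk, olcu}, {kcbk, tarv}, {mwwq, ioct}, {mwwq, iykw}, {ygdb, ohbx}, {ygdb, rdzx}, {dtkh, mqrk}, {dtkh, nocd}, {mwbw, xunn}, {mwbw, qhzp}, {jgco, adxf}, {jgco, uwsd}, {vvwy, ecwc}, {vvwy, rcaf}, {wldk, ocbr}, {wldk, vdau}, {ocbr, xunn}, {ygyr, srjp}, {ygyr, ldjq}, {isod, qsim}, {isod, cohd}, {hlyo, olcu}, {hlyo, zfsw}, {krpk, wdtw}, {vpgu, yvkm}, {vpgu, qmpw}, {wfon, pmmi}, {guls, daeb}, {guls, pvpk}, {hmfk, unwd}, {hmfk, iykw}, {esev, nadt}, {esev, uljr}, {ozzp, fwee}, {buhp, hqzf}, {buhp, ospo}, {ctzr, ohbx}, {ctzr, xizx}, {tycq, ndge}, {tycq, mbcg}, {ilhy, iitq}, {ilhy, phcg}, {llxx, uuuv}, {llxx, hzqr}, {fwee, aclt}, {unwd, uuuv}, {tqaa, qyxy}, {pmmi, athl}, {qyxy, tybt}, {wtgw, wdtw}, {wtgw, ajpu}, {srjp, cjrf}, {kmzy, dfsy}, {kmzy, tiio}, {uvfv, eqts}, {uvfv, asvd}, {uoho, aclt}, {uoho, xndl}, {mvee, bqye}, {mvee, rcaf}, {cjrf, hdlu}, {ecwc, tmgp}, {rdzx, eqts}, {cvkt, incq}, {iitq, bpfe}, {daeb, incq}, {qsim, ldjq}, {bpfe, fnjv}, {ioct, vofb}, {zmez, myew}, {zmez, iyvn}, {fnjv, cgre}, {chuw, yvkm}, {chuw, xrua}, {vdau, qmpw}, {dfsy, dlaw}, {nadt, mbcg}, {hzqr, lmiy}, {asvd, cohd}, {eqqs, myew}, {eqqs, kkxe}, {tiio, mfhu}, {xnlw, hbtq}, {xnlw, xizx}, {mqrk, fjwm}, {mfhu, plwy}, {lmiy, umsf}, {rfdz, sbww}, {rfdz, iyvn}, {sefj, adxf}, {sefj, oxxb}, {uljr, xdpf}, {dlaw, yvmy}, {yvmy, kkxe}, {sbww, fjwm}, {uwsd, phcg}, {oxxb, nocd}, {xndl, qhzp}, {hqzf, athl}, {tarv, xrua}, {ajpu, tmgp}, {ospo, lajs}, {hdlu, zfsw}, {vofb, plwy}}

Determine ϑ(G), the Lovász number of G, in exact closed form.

119*cos(pi/119)/(cos(pi/119) + 1)

N(mwbw) = {xunn, qhzp}, |N(mwbw)| = 2.
Vertex llxx has 2 neighbors: uuuv, hzqr.
Vertex iykw has 2 neighbors: mwwq, hmfk.
deg(nadt) = 2; N(nadt) = {esev, mbcg}.
G on 119 vertices is 2-regular; connected 2-regular on 119 ⇒ C_{119}.
Distinct eigenvalues (to 4 d.p.): [2.0, 1.9972, 1.9889, 1.975, 1.9556, 1.9307, 1.9005, 1.8649, 1.8242, 1.7784, 1.7276, 1.672, 1.6118, 1.5471, 1.478, 1.4048, 1.3278, 1.247, 1.1627, 1.0752, 0.9847, 0.8915, 0.7957, 0.6978, 0.5979, 0.4964, 0.3934, 0.2894, 0.1845, 0.0792, -0.0264, -0.1319, -0.237, -0.3415, -0.445, -0.5473, -0.6481, -0.747, -0.8439, -0.9384, -1.0303, -1.1194, -1.2053, -1.2878, -1.3668, -1.4419, -1.5131, -1.58, -1.6425, -1.7004, -1.7536, -1.8019, -1.8452, -1.8834, -1.9163, -1.9438, -1.9659, -1.9826, -1.9937, -1.9993].
λ_max=2, λ_min=-2*cos(pi/119); ϑ = −119·λ_min/(λ_max−λ_min) = 119*cos(pi/119)/(cos(pi/119) + 1).
ϑ(G) ≈ 59.4896316.
α=59, χ(Ḡ)=60; ϑ=119*cos(pi/119)/(cos(pi/119) + 1) lies between (both strict).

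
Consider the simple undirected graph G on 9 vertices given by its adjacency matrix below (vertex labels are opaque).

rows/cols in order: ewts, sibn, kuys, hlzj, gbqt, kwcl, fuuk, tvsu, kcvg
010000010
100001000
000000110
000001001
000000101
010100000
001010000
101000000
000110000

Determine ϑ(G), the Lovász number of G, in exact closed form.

9*cos(pi/9)/(cos(pi/9) + 1)

N(kwcl) = {sibn, hlzj}, |N(kwcl)| = 2.
deg(kuys) = 2; N(kuys) = {fuuk, tvsu}.
deg(tvsu) = 2; N(tvsu) = {ewts, kuys}.
N(ewts) = {sibn, tvsu}, |N(ewts)| = 2.
G on 9 vertices is 2-regular; a single 9-cycle (edge-transitive).
Distinct eigenvalues (to 4 d.p.): [2.0, 1.5321, 0.3473, -1.0, -1.8794].
ϑ = −N·λ_min/(λ_max−λ_min) = −9·(-2*cos(pi/9))/(2−(-2*cos(pi/9))) = 9*cos(pi/9)/(cos(pi/9) + 1).
Numerically 4.36009.
Check 4 ≤ 9*cos(pi/9)/(cos(pi/9) + 1) ≤ 5: both strict.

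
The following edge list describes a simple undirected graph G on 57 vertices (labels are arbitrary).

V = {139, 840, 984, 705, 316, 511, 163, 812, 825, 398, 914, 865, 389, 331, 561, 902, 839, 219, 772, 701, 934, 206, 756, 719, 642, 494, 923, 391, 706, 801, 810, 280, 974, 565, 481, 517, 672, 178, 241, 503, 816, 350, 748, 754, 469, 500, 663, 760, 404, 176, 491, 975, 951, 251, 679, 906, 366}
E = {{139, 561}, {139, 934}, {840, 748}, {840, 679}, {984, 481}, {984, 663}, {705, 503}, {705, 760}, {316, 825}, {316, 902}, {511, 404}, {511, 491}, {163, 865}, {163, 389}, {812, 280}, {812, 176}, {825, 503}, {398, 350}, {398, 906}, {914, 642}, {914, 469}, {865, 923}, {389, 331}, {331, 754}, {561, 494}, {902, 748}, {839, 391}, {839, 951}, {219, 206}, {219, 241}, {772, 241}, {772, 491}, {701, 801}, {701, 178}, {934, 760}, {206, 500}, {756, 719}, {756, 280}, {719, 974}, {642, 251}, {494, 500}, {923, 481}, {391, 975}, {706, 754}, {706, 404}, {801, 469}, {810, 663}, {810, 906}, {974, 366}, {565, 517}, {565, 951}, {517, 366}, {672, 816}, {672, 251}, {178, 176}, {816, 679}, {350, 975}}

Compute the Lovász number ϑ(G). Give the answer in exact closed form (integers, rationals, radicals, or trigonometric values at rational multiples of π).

57*cos(pi/57)/(cos(pi/57) + 1)

N(389) = {163, 331}, |N(389)| = 2.
Vertex 565 has 2 neighbors: 517, 951.
N(719) = {756, 974}, |N(719)| = 2.
N(206) = {219, 500}, |N(206)| = 2.
G on 57 vertices is 2-regular; a single 57-cycle (edge-transitive).
The 29 distinct eigenvalues: [2.0, 1.98786, 1.95159, 1.89163, 1.80871, 1.70384, 1.57828, 1.43357, 1.27145, 1.0939, 0.90307, 0.70128, 0.49097, 0.27471, 0.05511, -0.16516, -0.38342, -0.59703, -0.80339, -1.0, -1.18447, -1.35456, -1.50821, -1.64356, -1.75895, -1.85299, -1.92454, -1.97272, -1.99696].
Lovász: ϑ = −57(-2*cos(pi/57))/(2+-(-1)*2*cos(pi/57)) = 57*cos(pi/57)/(cos(pi/57) + 1).
ϑ(G) ≈ 28.47835.
Lovász sandwich 28 ≤ 57*cos(pi/57)/(cos(pi/57) + 1) ≤ 29: both strict.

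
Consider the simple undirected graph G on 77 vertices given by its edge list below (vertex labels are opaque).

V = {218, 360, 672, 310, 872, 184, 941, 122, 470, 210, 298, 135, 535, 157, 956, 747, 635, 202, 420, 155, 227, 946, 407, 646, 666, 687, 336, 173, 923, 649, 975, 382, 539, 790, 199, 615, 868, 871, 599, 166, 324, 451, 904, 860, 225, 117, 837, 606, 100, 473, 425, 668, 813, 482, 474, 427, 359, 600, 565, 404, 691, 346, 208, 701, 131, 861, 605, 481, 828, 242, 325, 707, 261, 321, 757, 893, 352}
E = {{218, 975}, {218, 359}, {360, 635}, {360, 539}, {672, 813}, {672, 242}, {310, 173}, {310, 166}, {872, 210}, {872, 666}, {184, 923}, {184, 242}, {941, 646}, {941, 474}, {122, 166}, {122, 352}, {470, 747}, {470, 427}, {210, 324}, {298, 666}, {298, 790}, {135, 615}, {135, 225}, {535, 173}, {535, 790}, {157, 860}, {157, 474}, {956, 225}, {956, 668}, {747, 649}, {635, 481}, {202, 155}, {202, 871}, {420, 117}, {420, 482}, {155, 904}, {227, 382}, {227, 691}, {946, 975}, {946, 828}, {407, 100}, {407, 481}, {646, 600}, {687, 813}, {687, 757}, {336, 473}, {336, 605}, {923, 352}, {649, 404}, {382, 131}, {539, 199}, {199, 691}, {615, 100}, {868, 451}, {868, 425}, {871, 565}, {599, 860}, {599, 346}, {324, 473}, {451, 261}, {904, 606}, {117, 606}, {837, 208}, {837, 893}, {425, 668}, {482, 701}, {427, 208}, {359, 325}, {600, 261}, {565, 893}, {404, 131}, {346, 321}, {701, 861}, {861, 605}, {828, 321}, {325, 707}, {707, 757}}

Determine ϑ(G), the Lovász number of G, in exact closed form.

deg(473) = 2; N(473) = {336, 324}.
deg(404) = 2; N(404) = {649, 131}.
deg(615) = 2; N(615) = {135, 100}.
deg(747) = 2; N(747) = {470, 649}.
deg(v) = 2 for all v (|V|=77); connected 2-regular on 77 ⇒ C_{77}.
The 39 distinct eigenvalues: [2.0, 1.993345, 1.973425, 1.940372, 1.894406, 1.835833, 1.765043, 1.682507, 1.588774, 1.484468, 1.370283, 1.24698, 1.115377, 0.976352, 0.83083, 0.679779, 0.524203, 0.36514, 0.203646, 0.040797, -0.122323, -0.28463, -0.445042, -0.602492, -0.755933, -0.904344, -1.046736, -1.182162, -1.309721, -1.428565, -1.537901, -1.637003, -1.725211, -1.801938, -1.866673, -1.918986, -1.958528, -1.985037, -1.998336].
Lovász (edge-transitive): ϑ = −77·(-2*cos(pi/77))/((2)−(-2*cos(pi/77))) = 77*cos(pi/77)/(cos(pi/77) + 1).
Numerically 38.4839735.
Sandwich: α(G)=38 ≤ ϑ(G)=77*cos(pi/77)/(cos(pi/77) + 1) ≤ χ(Ḡ)=39 (both strict).

77*cos(pi/77)/(cos(pi/77) + 1)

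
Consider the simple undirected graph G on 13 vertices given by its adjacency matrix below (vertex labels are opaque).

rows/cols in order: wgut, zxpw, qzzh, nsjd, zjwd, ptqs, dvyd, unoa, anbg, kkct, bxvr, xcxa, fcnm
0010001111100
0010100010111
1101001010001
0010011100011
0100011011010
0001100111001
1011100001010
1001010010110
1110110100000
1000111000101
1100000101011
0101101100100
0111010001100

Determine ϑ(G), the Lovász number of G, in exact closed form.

deg(xcxa) = 6; N(xcxa) = {zxpw, nsjd, zjwd, dvyd, unoa, bxvr}.
N(kkct) = {wgut, zjwd, ptqs, dvyd, bxvr, fcnm}, |N(kkct)| = 6.
deg(dvyd) = 6; N(dvyd) = {wgut, qzzh, nsjd, zjwd, kkct, xcxa}.
Vertex anbg has 6 neighbors: wgut, zxpw, qzzh, zjwd, ptqs, unoa.
Every vertex has degree 6 (N=13); SR(13,6,2,3) — a Paley graph.
spec(A) ≈ [6.0, 1.302776, -2.302776] (distinct, 6 d.p.).
Lovász (edge-transitive): ϑ = −13·(-sqrt(13)/2 - 1/2)/((6)−(-sqrt(13)/2 - 1/2)) = sqrt(13).
ϑ(G) ≈ 3.605551.

sqrt(13)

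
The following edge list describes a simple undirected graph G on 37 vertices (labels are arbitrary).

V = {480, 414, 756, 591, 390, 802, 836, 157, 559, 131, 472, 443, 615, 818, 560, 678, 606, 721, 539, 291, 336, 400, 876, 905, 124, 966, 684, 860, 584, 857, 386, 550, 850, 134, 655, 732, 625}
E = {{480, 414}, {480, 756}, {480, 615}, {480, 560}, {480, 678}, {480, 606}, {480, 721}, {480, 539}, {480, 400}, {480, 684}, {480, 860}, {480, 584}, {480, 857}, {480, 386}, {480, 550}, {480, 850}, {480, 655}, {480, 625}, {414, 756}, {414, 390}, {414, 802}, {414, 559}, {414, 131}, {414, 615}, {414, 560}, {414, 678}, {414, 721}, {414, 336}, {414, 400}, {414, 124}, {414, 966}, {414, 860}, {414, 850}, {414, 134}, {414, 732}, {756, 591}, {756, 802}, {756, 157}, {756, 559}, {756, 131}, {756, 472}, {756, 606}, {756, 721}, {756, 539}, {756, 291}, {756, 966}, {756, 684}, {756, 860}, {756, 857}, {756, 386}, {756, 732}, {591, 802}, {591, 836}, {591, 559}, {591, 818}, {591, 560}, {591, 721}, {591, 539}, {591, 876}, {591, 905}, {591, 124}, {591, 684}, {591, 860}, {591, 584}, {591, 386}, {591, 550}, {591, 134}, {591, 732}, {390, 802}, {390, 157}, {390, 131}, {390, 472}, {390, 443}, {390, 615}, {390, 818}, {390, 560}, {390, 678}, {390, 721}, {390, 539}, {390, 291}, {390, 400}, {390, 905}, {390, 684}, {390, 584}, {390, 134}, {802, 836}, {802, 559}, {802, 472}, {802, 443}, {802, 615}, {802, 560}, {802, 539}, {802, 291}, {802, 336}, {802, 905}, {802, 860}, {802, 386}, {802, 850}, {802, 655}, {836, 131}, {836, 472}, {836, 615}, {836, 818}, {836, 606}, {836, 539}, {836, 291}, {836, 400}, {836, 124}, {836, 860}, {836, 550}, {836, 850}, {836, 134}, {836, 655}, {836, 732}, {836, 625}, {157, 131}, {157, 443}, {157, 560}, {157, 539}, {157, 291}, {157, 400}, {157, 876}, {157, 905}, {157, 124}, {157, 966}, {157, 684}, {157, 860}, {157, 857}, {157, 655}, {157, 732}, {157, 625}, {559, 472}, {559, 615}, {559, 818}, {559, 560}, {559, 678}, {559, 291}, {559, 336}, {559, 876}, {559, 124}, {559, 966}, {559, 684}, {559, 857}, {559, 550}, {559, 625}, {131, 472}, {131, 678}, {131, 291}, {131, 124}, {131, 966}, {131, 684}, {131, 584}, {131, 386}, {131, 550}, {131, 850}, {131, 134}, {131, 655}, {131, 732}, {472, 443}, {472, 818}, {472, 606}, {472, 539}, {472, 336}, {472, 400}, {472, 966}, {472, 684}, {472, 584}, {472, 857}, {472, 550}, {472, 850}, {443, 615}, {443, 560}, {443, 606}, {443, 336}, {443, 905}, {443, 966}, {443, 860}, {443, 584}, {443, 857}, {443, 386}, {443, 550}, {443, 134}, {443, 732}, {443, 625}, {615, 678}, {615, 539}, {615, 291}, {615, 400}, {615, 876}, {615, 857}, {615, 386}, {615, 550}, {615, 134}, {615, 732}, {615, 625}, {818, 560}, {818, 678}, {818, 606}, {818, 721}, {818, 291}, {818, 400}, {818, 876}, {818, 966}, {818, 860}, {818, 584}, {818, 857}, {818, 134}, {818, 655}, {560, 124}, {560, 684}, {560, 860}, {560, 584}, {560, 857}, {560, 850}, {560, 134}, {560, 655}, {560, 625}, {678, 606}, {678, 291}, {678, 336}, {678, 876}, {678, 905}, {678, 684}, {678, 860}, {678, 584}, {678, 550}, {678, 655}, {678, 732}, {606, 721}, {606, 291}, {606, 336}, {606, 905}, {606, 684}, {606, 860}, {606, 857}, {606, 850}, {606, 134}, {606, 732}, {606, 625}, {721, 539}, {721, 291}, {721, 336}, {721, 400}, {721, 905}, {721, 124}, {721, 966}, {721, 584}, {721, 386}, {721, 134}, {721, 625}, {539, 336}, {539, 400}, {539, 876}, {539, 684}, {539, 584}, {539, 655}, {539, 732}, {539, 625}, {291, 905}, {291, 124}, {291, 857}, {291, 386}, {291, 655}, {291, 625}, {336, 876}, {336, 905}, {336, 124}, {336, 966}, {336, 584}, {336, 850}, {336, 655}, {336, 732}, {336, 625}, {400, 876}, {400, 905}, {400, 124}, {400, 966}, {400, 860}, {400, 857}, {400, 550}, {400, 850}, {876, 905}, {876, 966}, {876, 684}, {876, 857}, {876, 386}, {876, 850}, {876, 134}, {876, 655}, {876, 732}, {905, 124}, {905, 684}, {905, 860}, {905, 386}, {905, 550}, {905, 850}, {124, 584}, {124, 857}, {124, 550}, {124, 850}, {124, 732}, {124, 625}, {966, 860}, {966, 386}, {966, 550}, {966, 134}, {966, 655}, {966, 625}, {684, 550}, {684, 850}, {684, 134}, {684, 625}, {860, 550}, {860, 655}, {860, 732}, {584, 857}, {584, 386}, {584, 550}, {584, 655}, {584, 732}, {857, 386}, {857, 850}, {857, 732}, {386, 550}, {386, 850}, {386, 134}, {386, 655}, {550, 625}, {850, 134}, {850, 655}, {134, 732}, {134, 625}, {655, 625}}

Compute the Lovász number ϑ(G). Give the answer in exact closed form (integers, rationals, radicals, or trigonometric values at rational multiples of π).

deg(480) = 18; N(480) = {414, 756, 615, 560, 678, 606, 721, 539, 400, 684, 860, 584, 857, 386, 550, 850, 655, 625}.
N(850) = {480, 414, 802, 836, 131, 472, 560, 606, 336, 400, 876, 905, 124, 684, 857, 386, 134, 655}, |N(850)| = 18.
Vertex 414 has 18 neighbors: 480, 756, 390, 802, 559, 131, 615, 560, 678, 721, 336, 400, 124, 966, 860, 850, 134, 732.
Vertex 802 has 18 neighbors: 414, 756, 591, 390, 836, 559, 472, 443, 615, 560, 539, 291, 336, 905, 860, 386, 850, 655.
Regular of degree 18 on 37 vertices: Paley(37): SR with (k,λ,μ)=(18,8,9).
A has 3 distinct eigenvalues ≈ [18.0, 2.541, -3.541].
Lovász: ϑ = −37(-sqrt(37)/2 - 1/2)/(18+-(-sqrt(37)/2 - 1/2)) = sqrt(37).
Numerically 6.082762530.

sqrt(37)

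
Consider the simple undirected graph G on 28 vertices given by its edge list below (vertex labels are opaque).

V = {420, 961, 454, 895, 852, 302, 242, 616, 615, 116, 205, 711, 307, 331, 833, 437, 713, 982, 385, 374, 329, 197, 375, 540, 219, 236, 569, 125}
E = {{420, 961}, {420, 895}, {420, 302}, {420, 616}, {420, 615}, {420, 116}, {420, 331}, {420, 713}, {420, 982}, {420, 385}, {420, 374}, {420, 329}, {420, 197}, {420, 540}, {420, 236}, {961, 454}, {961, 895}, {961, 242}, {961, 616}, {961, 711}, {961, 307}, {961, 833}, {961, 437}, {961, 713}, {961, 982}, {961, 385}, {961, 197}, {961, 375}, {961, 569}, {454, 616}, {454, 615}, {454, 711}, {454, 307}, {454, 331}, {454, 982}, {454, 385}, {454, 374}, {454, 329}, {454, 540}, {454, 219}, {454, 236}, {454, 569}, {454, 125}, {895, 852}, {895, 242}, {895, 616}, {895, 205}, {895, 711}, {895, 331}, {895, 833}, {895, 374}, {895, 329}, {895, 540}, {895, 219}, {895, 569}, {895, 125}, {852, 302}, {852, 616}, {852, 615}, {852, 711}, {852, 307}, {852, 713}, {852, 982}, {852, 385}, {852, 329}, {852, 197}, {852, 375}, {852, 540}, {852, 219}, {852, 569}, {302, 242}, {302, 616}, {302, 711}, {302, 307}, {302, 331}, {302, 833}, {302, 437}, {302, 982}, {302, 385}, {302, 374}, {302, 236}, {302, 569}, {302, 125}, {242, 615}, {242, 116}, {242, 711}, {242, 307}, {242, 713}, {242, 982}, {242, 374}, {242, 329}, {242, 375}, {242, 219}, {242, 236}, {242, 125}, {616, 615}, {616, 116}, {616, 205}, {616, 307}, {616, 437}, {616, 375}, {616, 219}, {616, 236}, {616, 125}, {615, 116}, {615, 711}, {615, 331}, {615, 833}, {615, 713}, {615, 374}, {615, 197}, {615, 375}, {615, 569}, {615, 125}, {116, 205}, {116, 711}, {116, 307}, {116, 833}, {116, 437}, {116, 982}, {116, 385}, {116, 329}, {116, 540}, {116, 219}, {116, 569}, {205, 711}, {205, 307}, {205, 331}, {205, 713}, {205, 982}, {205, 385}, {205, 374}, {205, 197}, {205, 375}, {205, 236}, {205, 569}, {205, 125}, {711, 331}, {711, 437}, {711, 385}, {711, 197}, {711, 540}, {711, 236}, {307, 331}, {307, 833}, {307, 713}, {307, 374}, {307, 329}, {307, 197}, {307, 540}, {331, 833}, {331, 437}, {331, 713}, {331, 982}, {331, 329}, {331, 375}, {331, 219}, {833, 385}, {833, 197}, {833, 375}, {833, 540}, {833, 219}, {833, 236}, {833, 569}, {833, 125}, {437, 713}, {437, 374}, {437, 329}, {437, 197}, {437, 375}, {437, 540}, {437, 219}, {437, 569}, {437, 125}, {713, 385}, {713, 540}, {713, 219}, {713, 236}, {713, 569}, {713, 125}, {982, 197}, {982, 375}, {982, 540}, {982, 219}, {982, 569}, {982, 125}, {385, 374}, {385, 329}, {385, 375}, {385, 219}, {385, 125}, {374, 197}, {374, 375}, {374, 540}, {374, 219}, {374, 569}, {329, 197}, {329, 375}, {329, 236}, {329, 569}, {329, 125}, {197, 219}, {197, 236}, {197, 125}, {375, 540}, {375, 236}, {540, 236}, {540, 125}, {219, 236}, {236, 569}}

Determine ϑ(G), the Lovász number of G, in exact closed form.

7

Vertex 205 has 15 neighbors: 895, 616, 116, 711, 307, 331, 713, 982, 385, 374, 197, 375, 236, 569, 125.
Vertex 961 has 15 neighbors: 420, 454, 895, 242, 616, 711, 307, 833, 437, 713, 982, 385, 197, 375, 569.
Vertex 302 has 15 neighbors: 420, 852, 242, 616, 711, 307, 331, 833, 437, 982, 385, 374, 236, 569, 125.
deg(569) = 15; N(569) = {961, 454, 895, 852, 302, 615, 116, 205, 833, 437, 713, 982, 374, 329, 236}.
deg(v) = 15 for all v (|V|=28); Kneser-type, 2-subsets of [8].
The 3 distinct eigenvalues: [15.0, 1.0, -5.0].
With N=28: ϑ(G) = 28·(-1*(-5))/(15−(-5)) = 7.
ϑ(G) ≈ 7.00000000.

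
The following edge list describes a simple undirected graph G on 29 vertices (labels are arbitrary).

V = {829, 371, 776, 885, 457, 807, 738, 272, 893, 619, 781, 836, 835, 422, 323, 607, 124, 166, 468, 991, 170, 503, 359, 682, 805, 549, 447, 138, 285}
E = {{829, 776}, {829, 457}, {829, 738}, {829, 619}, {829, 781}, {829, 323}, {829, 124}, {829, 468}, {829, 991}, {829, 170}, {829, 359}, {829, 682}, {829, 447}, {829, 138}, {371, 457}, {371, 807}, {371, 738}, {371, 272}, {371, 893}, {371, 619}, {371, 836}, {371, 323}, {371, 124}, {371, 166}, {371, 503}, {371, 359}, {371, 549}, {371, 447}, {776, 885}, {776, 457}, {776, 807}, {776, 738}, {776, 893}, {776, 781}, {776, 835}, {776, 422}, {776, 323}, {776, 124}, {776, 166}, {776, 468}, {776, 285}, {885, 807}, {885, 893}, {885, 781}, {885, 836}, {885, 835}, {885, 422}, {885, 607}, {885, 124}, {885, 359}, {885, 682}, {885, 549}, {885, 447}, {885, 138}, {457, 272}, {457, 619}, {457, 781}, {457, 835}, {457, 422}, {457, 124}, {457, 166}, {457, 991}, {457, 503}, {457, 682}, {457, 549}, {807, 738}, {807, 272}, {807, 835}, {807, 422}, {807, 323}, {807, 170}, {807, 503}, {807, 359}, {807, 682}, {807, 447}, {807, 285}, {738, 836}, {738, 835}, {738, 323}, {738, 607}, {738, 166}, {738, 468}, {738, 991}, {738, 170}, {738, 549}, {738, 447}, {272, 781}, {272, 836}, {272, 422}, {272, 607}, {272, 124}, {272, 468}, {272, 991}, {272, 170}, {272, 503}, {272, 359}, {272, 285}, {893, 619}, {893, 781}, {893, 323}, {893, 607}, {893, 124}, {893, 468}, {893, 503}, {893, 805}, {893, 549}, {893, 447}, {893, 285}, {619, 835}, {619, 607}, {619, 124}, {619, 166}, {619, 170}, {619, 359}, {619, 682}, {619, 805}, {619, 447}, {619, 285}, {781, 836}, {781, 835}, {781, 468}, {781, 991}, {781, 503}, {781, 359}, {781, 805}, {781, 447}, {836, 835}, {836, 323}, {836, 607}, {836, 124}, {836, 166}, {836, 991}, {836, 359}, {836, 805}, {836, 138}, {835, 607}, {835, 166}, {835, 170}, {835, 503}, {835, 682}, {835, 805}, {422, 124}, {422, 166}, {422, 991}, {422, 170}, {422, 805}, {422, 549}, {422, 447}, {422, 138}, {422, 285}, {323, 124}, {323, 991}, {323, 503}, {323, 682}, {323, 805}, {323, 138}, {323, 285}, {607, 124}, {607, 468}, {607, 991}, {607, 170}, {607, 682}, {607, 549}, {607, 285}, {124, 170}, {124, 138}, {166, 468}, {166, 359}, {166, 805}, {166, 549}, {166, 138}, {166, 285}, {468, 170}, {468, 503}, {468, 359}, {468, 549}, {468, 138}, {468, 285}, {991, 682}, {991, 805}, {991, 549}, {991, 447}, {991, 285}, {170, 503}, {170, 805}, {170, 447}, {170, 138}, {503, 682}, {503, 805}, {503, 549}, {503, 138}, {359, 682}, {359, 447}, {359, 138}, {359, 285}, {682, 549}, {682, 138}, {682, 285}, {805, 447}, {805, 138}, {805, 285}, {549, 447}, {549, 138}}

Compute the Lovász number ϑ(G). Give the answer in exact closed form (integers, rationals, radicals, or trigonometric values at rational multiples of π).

Vertex 166 has 14 neighbors: 371, 776, 457, 738, 619, 836, 835, 422, 468, 359, 805, 549, 138, 285.
N(619) = {829, 371, 457, 893, 835, 607, 124, 166, 170, 359, 682, 805, 447, 285}, |N(619)| = 14.
N(447) = {829, 371, 885, 807, 738, 893, 619, 781, 422, 991, 170, 359, 805, 549}, |N(447)| = 14.
Vertex 836 has 14 neighbors: 371, 885, 738, 272, 781, 835, 323, 607, 124, 166, 991, 359, 805, 138.
29-vertex 14-regular graph: Paley(29): SR with (k,λ,μ)=(14,6,7).
Distinct eigenvalues (to 6 d.p.): [14.0, 2.192582, -3.192582].
−29·(-sqrt(29)/2 - 1/2) / ((14)−(-sqrt(29)/2 - 1/2)) = sqrt(29) = ϑ(G).
Numerically 5.385164807.

sqrt(29)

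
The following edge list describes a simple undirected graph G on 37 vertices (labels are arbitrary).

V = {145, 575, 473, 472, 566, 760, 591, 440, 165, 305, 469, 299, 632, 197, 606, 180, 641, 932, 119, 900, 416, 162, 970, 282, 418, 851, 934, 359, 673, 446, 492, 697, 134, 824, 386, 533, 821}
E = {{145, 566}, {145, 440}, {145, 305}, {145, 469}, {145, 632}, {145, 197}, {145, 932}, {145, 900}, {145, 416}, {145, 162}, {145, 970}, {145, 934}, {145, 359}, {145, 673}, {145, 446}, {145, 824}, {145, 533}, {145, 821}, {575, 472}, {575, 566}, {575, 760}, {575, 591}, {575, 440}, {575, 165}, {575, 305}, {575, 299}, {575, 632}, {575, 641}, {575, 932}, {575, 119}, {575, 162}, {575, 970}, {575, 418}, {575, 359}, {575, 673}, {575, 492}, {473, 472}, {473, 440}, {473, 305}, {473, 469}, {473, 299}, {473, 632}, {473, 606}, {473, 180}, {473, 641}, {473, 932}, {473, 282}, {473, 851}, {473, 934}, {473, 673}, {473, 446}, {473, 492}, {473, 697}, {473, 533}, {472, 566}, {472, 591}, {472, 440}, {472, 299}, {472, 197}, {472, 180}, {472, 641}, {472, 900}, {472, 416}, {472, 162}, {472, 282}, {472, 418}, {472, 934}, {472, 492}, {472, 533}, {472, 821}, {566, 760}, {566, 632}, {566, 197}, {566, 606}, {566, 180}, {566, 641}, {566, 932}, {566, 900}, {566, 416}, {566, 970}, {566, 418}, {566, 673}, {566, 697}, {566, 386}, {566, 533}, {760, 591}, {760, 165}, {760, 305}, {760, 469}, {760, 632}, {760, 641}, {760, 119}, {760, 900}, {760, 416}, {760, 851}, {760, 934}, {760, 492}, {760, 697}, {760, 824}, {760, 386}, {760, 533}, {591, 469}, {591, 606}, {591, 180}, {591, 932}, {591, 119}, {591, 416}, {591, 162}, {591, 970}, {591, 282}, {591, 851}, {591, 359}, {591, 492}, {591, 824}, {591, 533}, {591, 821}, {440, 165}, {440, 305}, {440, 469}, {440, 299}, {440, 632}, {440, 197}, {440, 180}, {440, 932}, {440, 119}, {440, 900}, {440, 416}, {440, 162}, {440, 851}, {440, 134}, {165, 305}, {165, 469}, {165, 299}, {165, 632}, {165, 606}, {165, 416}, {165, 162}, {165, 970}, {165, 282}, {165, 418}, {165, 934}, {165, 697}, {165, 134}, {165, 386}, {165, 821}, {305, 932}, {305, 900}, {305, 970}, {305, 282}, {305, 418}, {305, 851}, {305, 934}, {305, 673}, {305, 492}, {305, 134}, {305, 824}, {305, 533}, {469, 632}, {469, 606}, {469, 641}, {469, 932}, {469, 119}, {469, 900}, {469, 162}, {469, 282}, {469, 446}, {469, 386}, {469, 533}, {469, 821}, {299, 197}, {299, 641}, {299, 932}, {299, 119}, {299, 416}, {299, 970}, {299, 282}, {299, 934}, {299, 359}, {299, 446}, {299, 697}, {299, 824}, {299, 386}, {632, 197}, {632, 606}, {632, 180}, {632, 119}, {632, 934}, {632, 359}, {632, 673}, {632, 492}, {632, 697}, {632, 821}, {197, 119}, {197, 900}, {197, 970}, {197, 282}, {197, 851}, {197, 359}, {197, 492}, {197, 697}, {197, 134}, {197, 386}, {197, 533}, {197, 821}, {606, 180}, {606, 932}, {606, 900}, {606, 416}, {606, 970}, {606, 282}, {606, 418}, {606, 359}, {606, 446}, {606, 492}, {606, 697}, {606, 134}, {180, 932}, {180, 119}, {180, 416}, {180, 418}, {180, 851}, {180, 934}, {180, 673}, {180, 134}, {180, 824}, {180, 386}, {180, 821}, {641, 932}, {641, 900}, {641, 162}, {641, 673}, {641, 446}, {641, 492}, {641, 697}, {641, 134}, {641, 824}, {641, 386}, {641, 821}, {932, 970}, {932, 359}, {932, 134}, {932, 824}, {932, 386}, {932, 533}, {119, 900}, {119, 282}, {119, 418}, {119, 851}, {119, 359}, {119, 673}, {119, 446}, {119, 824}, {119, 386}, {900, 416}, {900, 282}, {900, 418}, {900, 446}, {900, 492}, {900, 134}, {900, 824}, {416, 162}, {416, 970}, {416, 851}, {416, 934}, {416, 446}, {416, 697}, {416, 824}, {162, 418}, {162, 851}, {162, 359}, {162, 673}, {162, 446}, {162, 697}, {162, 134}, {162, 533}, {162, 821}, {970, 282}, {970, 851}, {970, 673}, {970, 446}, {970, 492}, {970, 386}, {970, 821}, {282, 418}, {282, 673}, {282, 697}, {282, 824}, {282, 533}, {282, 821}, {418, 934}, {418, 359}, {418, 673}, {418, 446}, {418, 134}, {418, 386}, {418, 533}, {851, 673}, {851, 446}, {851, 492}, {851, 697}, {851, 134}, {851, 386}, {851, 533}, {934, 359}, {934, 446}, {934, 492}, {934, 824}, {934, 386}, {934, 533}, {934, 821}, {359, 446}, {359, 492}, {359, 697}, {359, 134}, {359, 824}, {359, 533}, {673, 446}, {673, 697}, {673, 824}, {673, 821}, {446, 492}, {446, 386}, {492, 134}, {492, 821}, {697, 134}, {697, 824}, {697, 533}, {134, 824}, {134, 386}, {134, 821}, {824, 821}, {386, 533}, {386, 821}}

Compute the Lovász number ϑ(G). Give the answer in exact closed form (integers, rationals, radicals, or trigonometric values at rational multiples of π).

sqrt(37)

N(299) = {575, 473, 472, 440, 165, 197, 641, 932, 119, 416, 970, 282, 934, 359, 446, 697, 824, 386}, |N(299)| = 18.
N(473) = {472, 440, 305, 469, 299, 632, 606, 180, 641, 932, 282, 851, 934, 673, 446, 492, 697, 533}, |N(473)| = 18.
deg(119) = 18; N(119) = {575, 760, 591, 440, 469, 299, 632, 197, 180, 900, 282, 418, 851, 359, 673, 446, 824, 386}.
Vertex 760 has 18 neighbors: 575, 566, 591, 165, 305, 469, 632, 641, 119, 900, 416, 851, 934, 492, 697, 824, 386, 533.
G on 37 vertices is 18-regular; SR(37,18,8,9) — a Paley graph.
Distinct eigenvalues (to 5 d.p.): [18.0, 2.54138, -3.54138].
−37·(-sqrt(37)/2 - 1/2) / ((18)−(-sqrt(37)/2 - 1/2)) = sqrt(37) = ϑ(G).
Numerically 6.082763.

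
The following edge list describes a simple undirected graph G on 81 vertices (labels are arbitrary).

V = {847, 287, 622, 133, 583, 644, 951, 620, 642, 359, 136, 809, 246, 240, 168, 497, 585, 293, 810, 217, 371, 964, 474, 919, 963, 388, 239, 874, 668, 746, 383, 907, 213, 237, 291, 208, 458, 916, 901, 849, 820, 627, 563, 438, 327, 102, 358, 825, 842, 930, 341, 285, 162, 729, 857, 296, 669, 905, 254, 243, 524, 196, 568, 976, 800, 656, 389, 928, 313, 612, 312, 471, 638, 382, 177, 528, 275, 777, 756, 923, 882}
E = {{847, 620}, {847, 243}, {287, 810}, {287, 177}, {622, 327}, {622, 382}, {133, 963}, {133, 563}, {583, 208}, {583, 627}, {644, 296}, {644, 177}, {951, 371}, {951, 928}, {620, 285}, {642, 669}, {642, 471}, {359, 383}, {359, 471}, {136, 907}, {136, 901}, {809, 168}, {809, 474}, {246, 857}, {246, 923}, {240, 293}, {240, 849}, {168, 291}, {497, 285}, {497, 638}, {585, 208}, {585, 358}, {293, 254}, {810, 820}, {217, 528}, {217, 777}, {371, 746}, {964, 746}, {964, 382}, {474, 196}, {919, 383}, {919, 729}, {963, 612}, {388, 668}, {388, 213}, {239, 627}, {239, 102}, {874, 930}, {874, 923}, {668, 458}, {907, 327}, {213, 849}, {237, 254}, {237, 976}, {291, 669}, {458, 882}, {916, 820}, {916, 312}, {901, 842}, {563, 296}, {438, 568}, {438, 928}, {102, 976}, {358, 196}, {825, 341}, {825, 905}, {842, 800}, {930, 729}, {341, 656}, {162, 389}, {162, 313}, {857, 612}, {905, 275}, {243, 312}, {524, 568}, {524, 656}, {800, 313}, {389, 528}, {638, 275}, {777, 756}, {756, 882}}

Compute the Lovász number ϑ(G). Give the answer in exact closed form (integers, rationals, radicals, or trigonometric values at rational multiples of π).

deg(976) = 2; N(976) = {237, 102}.
N(497) = {285, 638}, |N(497)| = 2.
N(371) = {951, 746}, |N(371)| = 2.
Vertex 358 has 2 neighbors: 585, 196.
2-regular, N=81; a single 81-cycle (edge-transitive).
Distinct eigenvalues (to 3 d.p.): [2.0, 1.994, 1.976, 1.946, 1.904, 1.851, 1.787, 1.712, 1.627, 1.532, 1.428, 1.315, 1.194, 1.066, 0.932, 0.792, 0.647, 0.499, 0.347, 0.194, 0.039, -0.116, -0.271, -0.423, -0.574, -0.72, -0.863, -1.0, -1.131, -1.256, -1.372, -1.481, -1.581, -1.671, -1.751, -1.821, -1.879, -1.927, -1.963, -1.986, -1.998].
Lovász (edge-transitive): ϑ = −81·(-2*cos(pi/81))/((2)−(-2*cos(pi/81))) = 81*cos(pi/81)/(cos(pi/81) + 1).
ϑ(G) ≈ 40.48477.
α=40, χ(Ḡ)=41; ϑ=81*cos(pi/81)/(cos(pi/81) + 1) lies between (both strict).

81*cos(pi/81)/(cos(pi/81) + 1)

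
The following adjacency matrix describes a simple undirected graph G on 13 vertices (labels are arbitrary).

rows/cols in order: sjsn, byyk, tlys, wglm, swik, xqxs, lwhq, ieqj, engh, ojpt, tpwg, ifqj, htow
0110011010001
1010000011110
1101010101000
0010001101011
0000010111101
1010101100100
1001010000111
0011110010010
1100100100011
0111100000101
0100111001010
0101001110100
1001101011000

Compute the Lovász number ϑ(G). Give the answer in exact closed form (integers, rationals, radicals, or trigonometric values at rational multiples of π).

N(htow) = {sjsn, wglm, swik, lwhq, engh, ojpt}, |N(htow)| = 6.
deg(ojpt) = 6; N(ojpt) = {byyk, tlys, wglm, swik, tpwg, htow}.
Vertex engh has 6 neighbors: sjsn, byyk, swik, ieqj, ifqj, htow.
deg(ifqj) = 6; N(ifqj) = {byyk, wglm, lwhq, ieqj, engh, tpwg}.
Regular of degree 6 on 13 vertices: Paley(13): SR with (k,λ,μ)=(6,2,3).
Distinct eigenvalues (to 6 d.p.): [6.0, 1.302776, -2.302776].
λ_max=6, λ_min=-sqrt(13)/2 - 1/2; ϑ = −13·λ_min/(λ_max−λ_min) = sqrt(13).
ϑ(G) ≈ 3.60555128.

sqrt(13)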